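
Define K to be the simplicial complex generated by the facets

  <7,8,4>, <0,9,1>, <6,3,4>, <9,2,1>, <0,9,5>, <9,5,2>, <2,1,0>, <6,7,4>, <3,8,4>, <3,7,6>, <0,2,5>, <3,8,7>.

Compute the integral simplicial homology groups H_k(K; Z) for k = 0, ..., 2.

H_0 ≅ Z^2,  H_1 = 0,  H_2 ≅ Z^2.

Fix the vertex order 0 < 1 < 2 < 3 < 4 < 5 < 6 < 7 < 8 < 9 and write every simplex with vertices in increasing order. Then dim K = 2 and the simplices of K are:

  0-simplices (10): [0], [1], [2], [3], [4], [5], [6], [7], [8], [9]
  1-simplices (18): [0,1], [0,2], [0,5], [0,9], [1,2], [1,9], [2,5], [2,9], [3,4], [3,6], [3,7], [3,8], [4,6], [4,7], [4,8], [5,9], [6,7], [7,8]
  2-simplices (12): [0,1,2], [0,1,9], [0,2,5], [0,5,9], [1,2,9], [2,5,9], [3,4,6], [3,4,8], [3,6,7], [3,7,8], [4,6,7], [4,7,8]

Hence C_0 ≅ Z^10, C_1 ≅ Z^18, C_2 ≅ Z^12.

The boundary map ∂_1: C_1 → C_0 sends each edge [p,q] (with p < q) to q − p. For instance
  ∂[5,9] = [9] − [5].
The 10×18 boundary matrix has rank 8 and Smith normal form diag(1,1,1,1,1,1,1,1).

Boundary ∂_2: C_2 → C_1 maps a triangle to the signed sum of its edges. For instance
  ∂[3,7,8] = [7,8] − [3,8] + [3,7],
  ∂[3,6,7] = [6,7] − [3,7] + [3,6].
The 18×12 boundary matrix has rank 10 and Smith normal form diag(1,1,1,1,1,1,1,1,1,1).

Reading off H_k = ker ∂_k / im ∂_{k+1}:

  H_0: rank C_0 − rank ∂_1 = 10 − 8 = 2, and the invariant factors of ∂_1 are all 1, so H_0 = Z^2.
  H_1: rank ker ∂_1 − rank ∂_2 = (18 − 8) − 10 = 0, and the invariant factors of ∂_2 are all 1, so H_1 = 0.
  H_2: rank ker ∂_2 − rank ∂_3 = (12 − 10) − 0 = 2, and there is no ∂_3, so H_2 = Z^2.

As a check, the Euler characteristic is 10 − 18 + 12 = 4, which agrees with 2 − 0 + 2 = 4.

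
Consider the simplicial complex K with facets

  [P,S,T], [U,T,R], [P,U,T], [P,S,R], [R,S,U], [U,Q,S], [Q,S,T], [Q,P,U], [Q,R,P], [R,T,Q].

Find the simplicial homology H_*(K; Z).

H_0 = Z,  H_1 = Z/2,  H_2 = 0.

Fix the vertex order P < Q < R < S < T < U and write every simplex with vertices in increasing order. Then dim K = 2 and the simplices of K are:

  0-simplices (6): P, Q, R, S, T, U
  1-simplices (15): PQ, PR, PS, PT, PU, QR, QS, QT, QU, RS, RT, RU, ST, SU, TU
  2-simplices (10): PQR, PQU, PRS, PST, PTU, QRT, QST, QSU, RSU, RTU

giving chain groups C_0 ≅ Z^6, C_1 ≅ Z^15, C_2 ≅ Z^10.

The boundary map ∂_1: C_1 → C_0 is given by ∂[p,q] = [q] − [p]. For instance
  ∂QS = S − Q.
As a 6×15 matrix over Z this has rank 5, with invariant factors (1,1,1,1,1).

∂_2: C_2 → C_1 acts by ∂[p,q,r] = [q,r] − [p,r] + [p,q]. For instance
  ∂PTU = TU − PU + PT,
  ∂QSU = SU − QU + QS.
This gives a 15×10 integer matrix of rank 10; reducing to Smith normal form yields diagonal entries (1,1,1,1,1,1,1,1,1,2).

Reading off H_k = ker ∂_k / im ∂_{k+1}:

  H_0: rank C_0 − rank ∂_1 = 6 − 5 = 1, and the invariant factors of ∂_1 are all 1, so H_0 ≅ Z.
  H_1: rank ker ∂_1 − rank ∂_2 = (15 − 5) − 10 = 0, and ∂_2 has invariant factor 2 > 1, so H_1 ≅ Z/2.
  H_2: rank ker ∂_2 − rank ∂_3 = (10 − 10) − 0 = 0, and there is no ∂_3, so H_2 ≅ 0.

(K is a triangulation of the real projective plane RP^2.)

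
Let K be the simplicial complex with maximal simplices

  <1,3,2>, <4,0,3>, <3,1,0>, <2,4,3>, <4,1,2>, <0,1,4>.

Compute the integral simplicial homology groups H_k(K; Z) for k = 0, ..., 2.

H_0 ≅ Z,  H_1 = 0,  H_2 ≅ Z.

Order the vertices as 0 < 1 < 2 < 3 < 4. Listing each simplex with vertices in this order, K has dimension 2 with simplices:

  0-simplices (5): [0], [1], [2], [3], [4]
  1-simplices (9): [0,1], [0,3], [0,4], [1,2], [1,3], [1,4], [2,3], [2,4], [3,4]
  2-simplices (6): [0,1,3], [0,1,4], [0,3,4], [1,2,3], [1,2,4], [2,3,4]

so the chain groups are C_0 ≅ Z^5, C_1 ≅ Z^9, C_2 ≅ Z^6.

∂_1: C_1 → C_0 sends each edge [p,q] (with p < q) to q − p.
This gives a 5×9 integer matrix of rank 4; reducing to Smith normal form yields diagonal entries (1,1,1,1).

∂_2: C_2 → C_1 maps a triangle to the signed sum of its edges. For instance
  ∂[0,1,4] = [1,4] − [0,4] + [0,1],
  ∂[0,1,3] = [1,3] − [0,3] + [0,1].
This gives a 9×6 integer matrix of rank 5; reducing to Smith normal form yields diagonal entries (1,1,1,1,1).

Now H_k = ker ∂_k / im ∂_{k+1}, so:

  H_0: rank C_0 − rank ∂_1 = 5 − 4 = 1, and the invariant factors of ∂_1 are all 1, so H_0 ≅ Z.
  H_1: rank ker ∂_1 − rank ∂_2 = (9 − 4) − 5 = 0, and the invariant factors of ∂_2 are all 1, so H_1 ≅ 0.
  H_2: rank ker ∂_2 − rank ∂_3 = (6 − 5) − 0 = 1, and there is no ∂_3, so H_2 ≅ Z.

As a check, the Euler characteristic is 5 − 9 + 6 = 2, which agrees with 1 − 0 + 1 = 2.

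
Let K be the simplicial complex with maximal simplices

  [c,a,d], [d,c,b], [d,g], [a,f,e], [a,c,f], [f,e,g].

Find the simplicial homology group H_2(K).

We work with the vertex ordering a < b < c < d < e < f < g. The simplices of K, each written with vertices in increasing order, are:

  0-simplices (7): a, b, c, d, e, f, g
  1-simplices (12): ac, ad, ae, af, bc, bd, cd, cf, dg, ef, eg, fg
  2-simplices (5): acd, acf, aef, bcd, efg

giving chain groups C_0 ≅ Z^7, C_1 ≅ Z^12, C_2 ≅ Z^5.

Boundary ∂_1: C_1 → C_0 is given by ∂[p,q] = [q] − [p].
As a 7×12 matrix over Z this has rank 6, with invariant factors (1,1,1,1,1,1).

Boundary ∂_2: C_2 → C_1 sends each 2-simplex [p,q,r] to [q,r] − [p,r] + [p,q]. For instance
  ∂aef = ef − af + ae,
  ∂efg = fg − eg + ef.
This gives a 12×5 integer matrix of rank 5; reducing to Smith normal form yields diagonal entries (1,1,1,1,1).

Reading off H_k = ker ∂_k / im ∂_{k+1}:

  H_2: rank ker ∂_2 − rank ∂_3 = (5 − 5) − 0 = 0, and there is no ∂_3, so H_2 = 0.

H_2 = 0.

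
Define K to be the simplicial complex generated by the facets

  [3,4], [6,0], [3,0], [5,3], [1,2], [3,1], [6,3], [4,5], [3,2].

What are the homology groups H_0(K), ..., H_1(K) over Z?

H_0 ≅ Z,  H_1 ≅ Z^3.

We work with the vertex ordering 0 < 1 < 2 < 3 < 4 < 5 < 6. The simplices of K, each written with vertices in increasing order, are:

  0-simplices (7): [0], [1], [2], [3], [4], [5], [6]
  1-simplices (9): [0,3], [0,6], [1,2], [1,3], [2,3], [3,4], [3,5], [3,6], [4,5]

Hence C_0 ≅ Z^7, C_1 ≅ Z^9.

∂_1: C_1 → C_0 is given by ∂[p,q] = [q] − [p].
As a 7×9 matrix over Z this has rank 6, with invariant factors (1,1,1,1,1,1).

Now H_k = ker ∂_k / im ∂_{k+1}, so:

  H_0: rank C_0 − rank ∂_1 = 7 − 6 = 1, and the invariant factors of ∂_1 are all 1, so H_0 ≅ Z.
  H_1: rank ker ∂_1 − rank ∂_2 = (9 − 6) − 0 = 3, and there is no ∂_2, so H_1 ≅ Z^3.

(K is a triangulation of a wedge of 3 circles.)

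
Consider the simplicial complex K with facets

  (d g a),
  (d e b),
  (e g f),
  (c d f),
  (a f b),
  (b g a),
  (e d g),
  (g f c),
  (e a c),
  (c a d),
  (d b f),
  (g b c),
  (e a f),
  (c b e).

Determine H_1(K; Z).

H_1 ≅ Z^2.

K has 7 vertices, 21 edges, 14 triangles.
rank ∂_1 = 6, rank ∂_2 = 13 ⇒ b_1 = 21 − 6 − 13 = 2; all invariant factors of ∂_2 are 1 so no torsion. So H_1 ≅ Z^2.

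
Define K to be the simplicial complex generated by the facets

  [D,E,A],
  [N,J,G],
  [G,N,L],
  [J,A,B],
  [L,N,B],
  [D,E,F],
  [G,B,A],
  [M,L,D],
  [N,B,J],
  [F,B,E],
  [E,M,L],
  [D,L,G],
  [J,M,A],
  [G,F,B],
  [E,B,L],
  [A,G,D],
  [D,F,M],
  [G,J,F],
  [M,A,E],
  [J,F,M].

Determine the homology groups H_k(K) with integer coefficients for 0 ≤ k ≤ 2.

We work with the vertex ordering A < B < D < E < F < G < J < L < M < N. The simplices of K, each written with vertices in increasing order, are:

  0-simplices (10): A, B, D, E, F, G, J, L, M, N
  1-simplices (30): AB, AD, AE, AG, AJ, AM, BE, BF, BG, BJ, BL, BN, DE, DF, DG, DL, DM, EF, EL, EM, FG, FJ, FM, GJ, GL, GN, JM, JN, LM, LN
  2-simplices (20): ABG, ABJ, ADE, ADG, AEM, AJM, BEF, BEL, BFG, BJN, BLN, DEF, DFM, DGL, DLM, ELM, FGJ, FJM, GJN, GLN

giving chain groups C_0 ≅ Z^10, C_1 ≅ Z^30, C_2 ≅ Z^20.

Boundary ∂_1: C_1 → C_0 is given by ∂[p,q] = [q] − [p]. For instance
  ∂FG = G − F.
The resulting 10×30 matrix has rank 9, and its Smith normal form has invariant factors (1,1,1,1,1,1,1,1,1).

Boundary ∂_2: C_2 → C_1 maps a triangle to the signed sum of its edges. For instance
  ∂ADE = DE − AE + AD,
  ∂AJM = JM − AM + AJ.
As a 30×20 matrix over Z this has rank 20, with invariant factors (1,1,1,1,1,1,1,1,1,1,1,1,1,1,1,1,1,1,1,2).

Now H_k = ker ∂_k / im ∂_{k+1}, so:

  H_0: rank C_0 − rank ∂_1 = 10 − 9 = 1, and the invariant factors of ∂_1 are all 1, so H_0 ≅ Z.
  H_1: rank ker ∂_1 − rank ∂_2 = (30 − 9) − 20 = 1, and ∂_2 has invariant factor 2 > 1, so H_1 ≅ Z × Z/2.
  H_2: rank ker ∂_2 − rank ∂_3 = (20 − 20) − 0 = 0, and there is no ∂_3, so H_2 ≅ 0.

H_0 = Z,  H_1 = Z × Z/2,  H_2 = 0.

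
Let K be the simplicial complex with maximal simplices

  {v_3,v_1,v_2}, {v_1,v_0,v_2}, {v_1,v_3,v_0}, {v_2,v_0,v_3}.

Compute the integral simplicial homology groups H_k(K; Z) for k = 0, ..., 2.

H_0 = Z,  H_1 = 0,  H_2 = Z.

K has 4 vertices, 6 edges, 4 triangles.
rank ∂_0 = 0, rank ∂_1 = 3 ⇒ b_0 = 4 − 0 − 3 = 1; all invariant factors of ∂_1 are 1 so no torsion. So H_0 ≅ Z.
rank ∂_1 = 3, rank ∂_2 = 3 ⇒ b_1 = 6 − 3 − 3 = 0; all invariant factors of ∂_2 are 1 so no torsion. So H_1 ≅ 0.
rank ∂_2 = 3, rank ∂_3 = 0 ⇒ b_2 = 4 − 3 − 0 = 1. So H_2 ≅ Z.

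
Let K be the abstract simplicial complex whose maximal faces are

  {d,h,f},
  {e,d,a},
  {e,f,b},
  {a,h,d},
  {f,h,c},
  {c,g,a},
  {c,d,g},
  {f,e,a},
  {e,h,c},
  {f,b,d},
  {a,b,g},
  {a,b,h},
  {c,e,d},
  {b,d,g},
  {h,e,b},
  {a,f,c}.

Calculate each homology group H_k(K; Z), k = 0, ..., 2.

Take the total order a < b < c < d < e < f < g < h on the vertex set. Then K (dimension 2) consists of the simplices:

  0-simplices (8): a, b, c, d, e, f, g, h
  1-simplices (24): ab, ac, ad, ae, af, ag, ah, bd, be, bf, bg, bh, cd, ce, cf, cg, ch, de, df, dg, dh, ef, eh, fh
  2-simplices (16): abg, abh, acf, acg, ade, adh, aef, bdf, bdg, bef, beh, cde, cdg, ceh, cfh, dfh

giving chain groups C_0 ≅ Z^8, C_1 ≅ Z^24, C_2 ≅ Z^16.

The boundary map ∂_1: C_1 → C_0 is given by ∂[p,q] = [q] − [p]. For instance
  ∂dh = h − d.
The 8×24 boundary matrix has rank 7 and Smith normal form diag(1,1,1,1,1,1,1).

∂_2: C_2 → C_1 sends each 2-simplex [p,q,r] to [q,r] − [p,r] + [p,q]. For instance
  ∂dfh = fh − dh + df,
  ∂cde = de − ce + cd.
The 24×16 boundary matrix has rank 15 and Smith normal form diag(1,1,1,1,1,1,1,1,1,1,1,1,1,1,1).

From H_k ≅ ker(∂_k) / im(∂_{k+1}) we obtain:

  H_0: rank C_0 − rank ∂_1 = 8 − 7 = 1, and the invariant factors of ∂_1 are all 1, so H_0 = Z.
  H_1: rank ker ∂_1 − rank ∂_2 = (24 − 7) − 15 = 2, and the invariant factors of ∂_2 are all 1, so H_1 = Z^2.
  H_2: rank ker ∂_2 − rank ∂_3 = (16 − 15) − 0 = 1, and there is no ∂_3, so H_2 = Z.

As a check, the Euler characteristic is 8 − 24 + 16 = 0, which agrees with 1 − 2 + 1 = 0.
(K is a triangulation of the torus T^2.)

H_0 ≅ Z,  H_1 ≅ Z^2,  H_2 ≅ Z.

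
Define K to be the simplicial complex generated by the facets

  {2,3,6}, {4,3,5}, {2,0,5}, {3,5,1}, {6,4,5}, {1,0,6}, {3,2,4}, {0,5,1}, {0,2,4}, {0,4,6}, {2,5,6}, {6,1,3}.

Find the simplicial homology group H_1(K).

We work with the vertex ordering 0 < 1 < 2 < 3 < 4 < 5 < 6. The simplices of K, each written with vertices in increasing order, are:

  0-simplices (7): [0], [1], [2], [3], [4], [5], [6]
  1-simplices (18): [0,1], [0,2], [0,4], [0,5], [0,6], [1,3], [1,5], [1,6], [2,3], [2,4], [2,5], [2,6], [3,4], [3,5], [3,6], [4,5], [4,6], [5,6]
  2-simplices (12): [0,1,5], [0,1,6], [0,2,4], [0,2,5], [0,4,6], [1,3,5], [1,3,6], [2,3,4], [2,3,6], [2,5,6], [3,4,5], [4,5,6]

so the chain groups are C_0 ≅ Z^7, C_1 ≅ Z^18, C_2 ≅ Z^12.

Boundary ∂_1: C_1 → C_0 sends each edge [p,q] (with p < q) to q − p. For instance
  ∂[0,6] = [6] − [0].
The resulting 7×18 matrix has rank 6, and its Smith normal form has invariant factors (1,1,1,1,1,1).

The boundary map ∂_2: C_2 → C_1 sends each 2-simplex [p,q,r] to [q,r] − [p,r] + [p,q]. For instance
  ∂[4,5,6] = [5,6] − [4,6] + [4,5],
  ∂[1,3,6] = [3,6] − [1,6] + [1,3].
This gives a 18×12 integer matrix of rank 12; reducing to Smith normal form yields diagonal entries (1,1,1,1,1,1,1,1,1,1,1,2).

From H_k ≅ ker(∂_k) / im(∂_{k+1}) we obtain:

  H_1: rank ker ∂_1 − rank ∂_2 = (18 − 6) − 12 = 0, and ∂_2 has invariant factor 2 > 1, so H_1 ≅ Z/2.

H_1 ≅ Z/2.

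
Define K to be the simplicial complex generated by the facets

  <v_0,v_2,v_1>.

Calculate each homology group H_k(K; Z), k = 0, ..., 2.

K has 3 vertices, 3 edges, 1 triangle.
rank ∂_0 = 0, rank ∂_1 = 2 ⇒ b_0 = 3 − 0 − 2 = 1; all invariant factors of ∂_1 are 1 so no torsion. So H_0 = Z.
rank ∂_1 = 2, rank ∂_2 = 1 ⇒ b_1 = 3 − 2 − 1 = 0; all invariant factors of ∂_2 are 1 so no torsion. So H_1 = 0.
rank ∂_2 = 1, rank ∂_3 = 0 ⇒ b_2 = 1 − 1 − 0 = 0. So H_2 = 0.

H_0 ≅ Z,  H_1 = 0,  H_2 = 0.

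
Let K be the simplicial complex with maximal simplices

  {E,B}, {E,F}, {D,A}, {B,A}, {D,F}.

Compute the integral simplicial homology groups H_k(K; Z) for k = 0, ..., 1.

H_0 ≅ Z,  H_1 ≅ Z.

We work with the vertex ordering A < B < D < E < F. The simplices of K, each written with vertices in increasing order, are:

  0-simplices (5): A, B, D, E, F
  1-simplices (5): AB, AD, BE, DF, EF

so the chain groups are C_0 ≅ Z^5, C_1 ≅ Z^5.

Boundary ∂_1: C_1 → C_0 is given by ∂[p,q] = [q] − [p]. For instance
  ∂DF = F − D.
As a 5×5 matrix over Z this has rank 4, with invariant factors (1,1,1,1).

Computing H_k = (kernel of ∂_k) / (image of ∂_{k+1}):

  H_0: rank C_0 − rank ∂_1 = 5 − 4 = 1, and the invariant factors of ∂_1 are all 1, so H_0 = Z.
  H_1: rank ker ∂_1 − rank ∂_2 = (5 − 4) − 0 = 1, and there is no ∂_2, so H_1 = Z.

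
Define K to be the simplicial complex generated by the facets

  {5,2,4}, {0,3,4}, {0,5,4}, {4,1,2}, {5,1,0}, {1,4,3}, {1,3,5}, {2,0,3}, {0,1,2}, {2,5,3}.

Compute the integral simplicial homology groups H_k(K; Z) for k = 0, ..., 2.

H_0 = Z,  H_1 = Z/2,  H_2 = 0.

K has 6 vertices, 15 edges, 10 triangles.
rank ∂_0 = 0, rank ∂_1 = 5 ⇒ b_0 = 6 − 0 − 5 = 1; all invariant factors of ∂_1 are 1 so no torsion. So H_0 ≅ Z.
rank ∂_1 = 5, rank ∂_2 = 10 ⇒ b_1 = 15 − 5 − 10 = 0; ∂_2 has invariant factor(s) [2] giving torsion. So H_1 ≅ Z/2.
rank ∂_2 = 10, rank ∂_3 = 0 ⇒ b_2 = 10 − 10 − 0 = 0. So H_2 ≅ 0.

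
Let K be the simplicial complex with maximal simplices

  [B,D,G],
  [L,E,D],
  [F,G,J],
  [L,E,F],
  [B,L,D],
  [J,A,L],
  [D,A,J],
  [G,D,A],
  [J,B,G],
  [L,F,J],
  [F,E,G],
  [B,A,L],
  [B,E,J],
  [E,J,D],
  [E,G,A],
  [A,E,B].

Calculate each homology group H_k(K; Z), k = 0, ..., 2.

H_0 = Z,  H_1 = Z^2,  H_2 = Z.

K has 8 vertices, 24 edges, 16 triangles.
rank ∂_0 = 0, rank ∂_1 = 7 ⇒ b_0 = 8 − 0 − 7 = 1; all invariant factors of ∂_1 are 1 so no torsion. So H_0 = Z.
rank ∂_1 = 7, rank ∂_2 = 15 ⇒ b_1 = 24 − 7 − 15 = 2; all invariant factors of ∂_2 are 1 so no torsion. So H_1 = Z^2.
rank ∂_2 = 15, rank ∂_3 = 0 ⇒ b_2 = 16 − 15 − 0 = 1. So H_2 = Z.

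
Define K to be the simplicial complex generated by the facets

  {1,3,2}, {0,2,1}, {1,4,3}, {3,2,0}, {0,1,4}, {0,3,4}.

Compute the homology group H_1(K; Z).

H_1 = 0.

K has 5 vertices, 9 edges, 6 triangles.
rank ∂_1 = 4, rank ∂_2 = 5 ⇒ b_1 = 9 − 4 − 5 = 0; all invariant factors of ∂_2 are 1 so no torsion. So H_1 ≅ 0.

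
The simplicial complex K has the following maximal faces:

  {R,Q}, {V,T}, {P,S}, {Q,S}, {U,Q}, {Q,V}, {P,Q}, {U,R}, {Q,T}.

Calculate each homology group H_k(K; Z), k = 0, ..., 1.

H_0 = Z,  H_1 = Z^3.

Take the total order P < Q < R < S < T < U < V on the vertex set. Then K (dimension 1) consists of the simplices:

  0-simplices (7): P, Q, R, S, T, U, V
  1-simplices (9): PQ, PS, QR, QS, QT, QU, QV, RU, TV

so the chain groups are C_0 ≅ Z^7, C_1 ≅ Z^9.

∂_1: C_1 → C_0 maps an edge to its endpoints' difference, ∂[p,q] = q − p.
The resulting 7×9 matrix has rank 6, and its Smith normal form has invariant factors (1,1,1,1,1,1).

Now H_k = ker ∂_k / im ∂_{k+1}, so:

  H_0: rank C_0 − rank ∂_1 = 7 − 6 = 1, and the invariant factors of ∂_1 are all 1, so H_0 = Z.
  H_1: rank ker ∂_1 − rank ∂_2 = (9 − 6) − 0 = 3, and there is no ∂_2, so H_1 = Z^3.

As a check, the Euler characteristic is 7 − 9 = -2, which agrees with 1 − 3 = -2.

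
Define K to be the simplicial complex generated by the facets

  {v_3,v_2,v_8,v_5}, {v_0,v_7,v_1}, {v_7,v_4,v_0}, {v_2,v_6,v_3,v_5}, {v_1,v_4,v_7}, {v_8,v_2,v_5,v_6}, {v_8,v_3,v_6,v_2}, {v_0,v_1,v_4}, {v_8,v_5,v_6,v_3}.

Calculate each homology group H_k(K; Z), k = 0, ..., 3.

We work with the vertex ordering v_0 < v_1 < v_2 < v_3 < v_4 < v_5 < v_6 < v_7 < v_8. The simplices of K, each written with vertices in increasing order, are:

  0-simplices (9): [v_0], [v_1], [v_2], [v_3], [v_4], [v_5], [v_6], [v_7], [v_8]
  1-simplices (16): (16 of them)
  2-simplices (14): (14 of them)
  3-simplices (5): [v_2,v_3,v_5,v_6], [v_2,v_3,v_5,v_8], [v_2,v_3,v_6,v_8], [v_2,v_5,v_6,v_8], [v_3,v_5,v_6,v_8]

so the chain groups are C_0 ≅ Z^9, C_1 ≅ Z^16, C_2 ≅ Z^14, C_3 ≅ Z^5.

Boundary ∂_1: C_1 → C_0 sends each edge [p,q] (with p < q) to q − p.
The 9×16 boundary matrix has rank 7 and Smith normal form diag(1,1,1,1,1,1,1).

The boundary map ∂_2: C_2 → C_1 sends each 2-simplex [p,q,r] to [q,r] − [p,r] + [p,q]. For instance
  ∂[v_0,v_1,v_4] = [v_1,v_4] − [v_0,v_4] + [v_0,v_1],
  ∂[v_0,v_1,v_7] = [v_1,v_7] − [v_0,v_7] + [v_0,v_1].
As a 16×14 matrix over Z this has rank 9, with invariant factors (1,1,1,1,1,1,1,1,1).

∂_3: C_3 → C_2 sends each 3-simplex σ to the alternating sum Σ_i (−1)^i (σ with its i-th vertex removed). For instance
  ∂[v_2,v_5,v_6,v_8] = [v_5,v_6,v_8] − [v_2,v_6,v_8] + [v_2,v_5,v_8] − [v_2,v_5,v_6],
  ∂[v_2,v_3,v_6,v_8] = [v_3,v_6,v_8] − [v_2,v_6,v_8] + [v_2,v_3,v_8] − [v_2,v_3,v_6].
The resulting 14×5 matrix has rank 4, and its Smith normal form has invariant factors (1,1,1,1).

Computing H_k = (kernel of ∂_k) / (image of ∂_{k+1}):

  H_0: rank C_0 − rank ∂_1 = 9 − 7 = 2, and the invariant factors of ∂_1 are all 1, so H_0 ≅ Z^2.
  H_1: rank ker ∂_1 − rank ∂_2 = (16 − 7) − 9 = 0, and the invariant factors of ∂_2 are all 1, so H_1 ≅ 0.
  H_2: rank ker ∂_2 − rank ∂_3 = (14 − 9) − 4 = 1, and the invariant factors of ∂_3 are all 1, so H_2 ≅ Z.
  H_3: rank ker ∂_3 − rank ∂_4 = (5 − 4) − 0 = 1, and there is no ∂_4, so H_3 ≅ Z.

As a check, the Euler characteristic is 9 − 16 + 14 − 5 = 2, which agrees with 2 − 0 + 1 − 1 = 2.
(K is a triangulation of the disjoint union of the 2-sphere S^2 and the 3-sphere S^3.)

H_0 = Z^2,  H_1 = 0,  H_2 = Z,  H_3 = Z.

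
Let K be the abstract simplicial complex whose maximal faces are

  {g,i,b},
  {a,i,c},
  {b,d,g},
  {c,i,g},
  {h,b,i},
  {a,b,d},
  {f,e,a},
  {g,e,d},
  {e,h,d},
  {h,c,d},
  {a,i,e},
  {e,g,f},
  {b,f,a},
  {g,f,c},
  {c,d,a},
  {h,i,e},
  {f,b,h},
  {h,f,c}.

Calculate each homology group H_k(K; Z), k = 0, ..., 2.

Order the vertices as a < b < c < d < e < f < g < h < i. Listing each simplex with vertices in this order, K has dimension 2 with simplices:

  0-simplices (9): a, b, c, d, e, f, g, h, i
  1-simplices (27): ab, ac, ad, ae, af, ai, bd, bf, bg, bh, bi, cd, cf, cg, ch, ci, de, dg, dh, ef, eg, eh, ei, fg, fh, gi, hi
  2-simplices (18): abd, abf, acd, aci, aef, aei, bdg, bfh, bgi, bhi, cdh, cfg, cfh, cgi, deg, deh, efg, ehi

Hence C_0 ≅ Z^9, C_1 ≅ Z^27, C_2 ≅ Z^18.

∂_1: C_1 → C_0 sends each edge [p,q] (with p < q) to q − p.
The 9×27 boundary matrix has rank 8 and Smith normal form diag(1,1,1,1,1,1,1,1).

Boundary ∂_2: C_2 → C_1 sends each 2-simplex [p,q,r] to [q,r] − [p,r] + [p,q]. For instance
  ∂abd = bd − ad + ab,
  ∂bdg = dg − bg + bd.
The 27×18 boundary matrix has rank 17 and Smith normal form diag(1,1,1,1,1,1,1,1,1,1,1,1,1,1,1,1,1).

From H_k ≅ ker(∂_k) / im(∂_{k+1}) we obtain:

  H_0: rank C_0 − rank ∂_1 = 9 − 8 = 1, and the invariant factors of ∂_1 are all 1, so H_0 ≅ Z.
  H_1: rank ker ∂_1 − rank ∂_2 = (27 − 8) − 17 = 2, and the invariant factors of ∂_2 are all 1, so H_1 ≅ Z^2.
  H_2: rank ker ∂_2 − rank ∂_3 = (18 − 17) − 0 = 1, and there is no ∂_3, so H_2 ≅ Z.

H_0 ≅ Z,  H_1 ≅ Z^2,  H_2 ≅ Z.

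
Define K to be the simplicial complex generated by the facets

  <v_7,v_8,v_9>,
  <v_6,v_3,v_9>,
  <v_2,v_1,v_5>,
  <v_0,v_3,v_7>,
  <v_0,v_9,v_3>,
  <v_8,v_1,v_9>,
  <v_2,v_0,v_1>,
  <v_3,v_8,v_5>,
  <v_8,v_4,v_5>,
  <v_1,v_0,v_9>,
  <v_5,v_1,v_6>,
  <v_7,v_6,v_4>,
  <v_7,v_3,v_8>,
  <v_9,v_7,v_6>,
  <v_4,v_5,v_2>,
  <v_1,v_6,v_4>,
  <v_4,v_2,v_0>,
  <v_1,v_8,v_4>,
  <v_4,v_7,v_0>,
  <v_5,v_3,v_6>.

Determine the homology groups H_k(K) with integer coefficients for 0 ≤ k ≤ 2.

Take the total order v_0 < v_1 < v_2 < v_3 < v_4 < v_5 < v_6 < v_7 < v_8 < v_9 on the vertex set. Then K (dimension 2) consists of the simplices:

  0-simplices (10): [v_0], [v_1], [v_2], [v_3], [v_4], [v_5], [v_6], [v_7], [v_8], [v_9]
  1-simplices (30): (30 of them)
  2-simplices (20): (20 of them)

Hence C_0 ≅ Z^10, C_1 ≅ Z^30, C_2 ≅ Z^20.

The boundary map ∂_1: C_1 → C_0 maps an edge to its endpoints' difference, ∂[p,q] = q − p.
The resulting 10×30 matrix has rank 9, and its Smith normal form has invariant factors (1,1,1,1,1,1,1,1,1).

Boundary ∂_2: C_2 → C_1 maps a triangle to the signed sum of its edges. For instance
  ∂[v_3,v_7,v_8] = [v_7,v_8] − [v_3,v_8] + [v_3,v_7],
  ∂[v_3,v_5,v_8] = [v_5,v_8] − [v_3,v_8] + [v_3,v_5].
The resulting 30×20 matrix has rank 20, and its Smith normal form has invariant factors (1,1,1,1,1,1,1,1,1,1,1,1,1,1,1,1,1,1,1,2).

From H_k ≅ ker(∂_k) / im(∂_{k+1}) we obtain:

  H_0: rank C_0 − rank ∂_1 = 10 − 9 = 1, and the invariant factors of ∂_1 are all 1, so H_0 ≅ Z.
  H_1: rank ker ∂_1 − rank ∂_2 = (30 − 9) − 20 = 1, and ∂_2 has invariant factor 2 > 1, so H_1 ≅ Z ⊕ Z_2.
  H_2: rank ker ∂_2 − rank ∂_3 = (20 − 20) − 0 = 0, and there is no ∂_3, so H_2 ≅ 0.

H_0 ≅ Z,  H_1 ≅ Z ⊕ Z_2,  H_2 = 0.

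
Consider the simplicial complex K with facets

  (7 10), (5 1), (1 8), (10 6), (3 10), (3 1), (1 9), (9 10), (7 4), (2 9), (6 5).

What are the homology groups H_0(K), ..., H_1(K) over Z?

Take the total order 1 < 2 < 3 < 4 < 5 < 6 < 7 < 8 < 9 < 10 on the vertex set. Then K (dimension 1) consists of the simplices:

  0-simplices (10): [1], [2], [3], [4], [5], [6], [7], [8], [9], [10]
  1-simplices (11): [1,3], [1,5], [1,8], [1,9], [2,9], [3,10], [4,7], [5,6], [6,10], [7,10], [9,10]

so the chain groups are C_0 ≅ Z^10, C_1 ≅ Z^11.

The boundary map ∂_1: C_1 → C_0 sends each edge [p,q] (with p < q) to q − p. For instance
  ∂[2,9] = [9] − [2].
The 10×11 boundary matrix has rank 9 and Smith normal form diag(1,1,1,1,1,1,1,1,1).

Computing H_k = (kernel of ∂_k) / (image of ∂_{k+1}):

  H_0: rank C_0 − rank ∂_1 = 10 − 9 = 1, and the invariant factors of ∂_1 are all 1, so H_0 ≅ Z.
  H_1: rank ker ∂_1 − rank ∂_2 = (11 − 9) − 0 = 2, and there is no ∂_2, so H_1 ≅ Z^2.

H_0 ≅ Z,  H_1 ≅ Z^2.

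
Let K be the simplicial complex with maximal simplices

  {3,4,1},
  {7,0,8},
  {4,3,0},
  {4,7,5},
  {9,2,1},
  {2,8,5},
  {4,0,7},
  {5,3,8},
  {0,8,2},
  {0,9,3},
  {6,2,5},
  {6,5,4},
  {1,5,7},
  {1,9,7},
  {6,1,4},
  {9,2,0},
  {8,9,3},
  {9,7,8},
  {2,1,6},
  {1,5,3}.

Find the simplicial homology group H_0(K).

We work with the vertex ordering 0 < 1 < 2 < 3 < 4 < 5 < 6 < 7 < 8 < 9. The simplices of K, each written with vertices in increasing order, are:

  0-simplices (10): [0], [1], [2], [3], [4], [5], [6], [7], [8], [9]
  1-simplices (30): (30 of them)
  2-simplices (20): (20 of them)

so the chain groups are C_0 ≅ Z^10, C_1 ≅ Z^30, C_2 ≅ Z^20.

The boundary map ∂_1: C_1 → C_0 maps an edge to its endpoints' difference, ∂[p,q] = q − p.
The resulting 10×30 matrix has rank 9, and its Smith normal form has invariant factors (1,1,1,1,1,1,1,1,1).

∂_2: C_2 → C_1 sends each 2-simplex [p,q,r] to [q,r] − [p,r] + [p,q]. For instance
  ∂[0,3,9] = [3,9] − [0,9] + [0,3],
  ∂[0,2,9] = [2,9] − [0,9] + [0,2].
As a 30×20 matrix over Z this has rank 20, with invariant factors (1,1,1,1,1,1,1,1,1,1,1,1,1,1,1,1,1,1,1,2).

Now H_k = ker ∂_k / im ∂_{k+1}, so:

  H_0: rank C_0 − rank ∂_1 = 10 − 9 = 1, and the invariant factors of ∂_1 are all 1, so H_0 ≅ Z.

H_0 ≅ Z.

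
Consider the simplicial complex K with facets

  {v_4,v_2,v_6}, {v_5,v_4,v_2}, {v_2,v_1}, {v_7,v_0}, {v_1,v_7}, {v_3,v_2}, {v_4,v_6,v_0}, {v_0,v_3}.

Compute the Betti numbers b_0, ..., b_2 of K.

Fix the vertex order v_0 < v_1 < v_2 < v_3 < v_4 < v_5 < v_6 < v_7 and write every simplex with vertices in increasing order. Then dim K = 2 and the simplices of K are:

  0-simplices (8): [v_0], [v_1], [v_2], [v_3], [v_4], [v_5], [v_6], [v_7]
  1-simplices (12): [v_0,v_3], [v_0,v_4], [v_0,v_6], [v_0,v_7], [v_1,v_2], [v_1,v_7], [v_2,v_3], [v_2,v_4], [v_2,v_5], [v_2,v_6], [v_4,v_5], [v_4,v_6]
  2-simplices (3): [v_0,v_4,v_6], [v_2,v_4,v_5], [v_2,v_4,v_6]

so the chain groups are C_0 ≅ Z^8, C_1 ≅ Z^12, C_2 ≅ Z^3.

The boundary map ∂_1: C_1 → C_0 is given by ∂[p,q] = [q] − [p]. For instance
  ∂[v_0,v_4] = [v_4] − [v_0].
As a 8×12 matrix over Z this has rank 7, with invariant factors (1,1,1,1,1,1,1).

∂_2: C_2 → C_1 sends each 2-simplex [p,q,r] to [q,r] − [p,r] + [p,q]. For instance
  ∂[v_0,v_4,v_6] = [v_4,v_6] − [v_0,v_6] + [v_0,v_4],
  ∂[v_2,v_4,v_5] = [v_4,v_5] − [v_2,v_5] + [v_2,v_4].
The resulting 12×3 matrix has rank 3, and its Smith normal form has invariant factors (1,1,1).

From H_k ≅ ker(∂_k) / im(∂_{k+1}) we obtain:

  H_0: rank C_0 − rank ∂_1 = 8 − 7 = 1, and the invariant factors of ∂_1 are all 1, so H_0 ≅ Z.
  H_1: rank ker ∂_1 − rank ∂_2 = (12 − 7) − 3 = 2, and the invariant factors of ∂_2 are all 1, so H_1 ≅ Z^2.
  H_2: rank ker ∂_2 − rank ∂_3 = (3 − 3) − 0 = 0, and there is no ∂_3, so H_2 ≅ 0.

Hence the Betti numbers are b_0 = 1, b_1 = 2, b_2 = 0.

b_0 = 1, b_1 = 2, b_2 = 0.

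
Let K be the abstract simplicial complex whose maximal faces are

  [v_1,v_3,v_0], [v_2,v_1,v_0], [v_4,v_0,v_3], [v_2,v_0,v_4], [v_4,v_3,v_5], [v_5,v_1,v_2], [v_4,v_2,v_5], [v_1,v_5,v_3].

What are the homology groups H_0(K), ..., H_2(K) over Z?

H_0 = Z,  H_1 = 0,  H_2 = Z.

Take the total order v_0 < v_1 < v_2 < v_3 < v_4 < v_5 on the vertex set. Then K (dimension 2) consists of the simplices:

  0-simplices (6): [v_0], [v_1], [v_2], [v_3], [v_4], [v_5]
  1-simplices (12): [v_0,v_1], [v_0,v_2], [v_0,v_3], [v_0,v_4], [v_1,v_2], [v_1,v_3], [v_1,v_5], [v_2,v_4], [v_2,v_5], [v_3,v_4], [v_3,v_5], [v_4,v_5]
  2-simplices (8): [v_0,v_1,v_2], [v_0,v_1,v_3], [v_0,v_2,v_4], [v_0,v_3,v_4], [v_1,v_2,v_5], [v_1,v_3,v_5], [v_2,v_4,v_5], [v_3,v_4,v_5]

so the chain groups are C_0 ≅ Z^6, C_1 ≅ Z^12, C_2 ≅ Z^8.

∂_1: C_1 → C_0 maps an edge to its endpoints' difference, ∂[p,q] = q − p.
The resulting 6×12 matrix has rank 5, and its Smith normal form has invariant factors (1,1,1,1,1).

Boundary ∂_2: C_2 → C_1 sends each 2-simplex [p,q,r] to [q,r] − [p,r] + [p,q]. For instance
  ∂[v_0,v_3,v_4] = [v_3,v_4] − [v_0,v_4] + [v_0,v_3],
  ∂[v_1,v_2,v_5] = [v_2,v_5] − [v_1,v_5] + [v_1,v_2].
The 12×8 boundary matrix has rank 7 and Smith normal form diag(1,1,1,1,1,1,1).

From H_k ≅ ker(∂_k) / im(∂_{k+1}) we obtain:

  H_0: rank C_0 − rank ∂_1 = 6 − 5 = 1, and the invariant factors of ∂_1 are all 1, so H_0 ≅ Z.
  H_1: rank ker ∂_1 − rank ∂_2 = (12 − 5) − 7 = 0, and the invariant factors of ∂_2 are all 1, so H_1 ≅ 0.
  H_2: rank ker ∂_2 − rank ∂_3 = (8 − 7) − 0 = 1, and there is no ∂_3, so H_2 ≅ Z.

As a check, the Euler characteristic is 6 − 12 + 8 = 2, which agrees with 1 − 0 + 1 = 2.
(K is a triangulation of the 2-sphere S^2.)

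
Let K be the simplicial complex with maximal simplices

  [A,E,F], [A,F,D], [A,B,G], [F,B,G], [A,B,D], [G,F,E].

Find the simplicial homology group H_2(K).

H_2 ≅ 0.

We work with the vertex ordering A < B < D < E < F < G. The simplices of K, each written with vertices in increasing order, are:

  0-simplices (6): A, B, D, E, F, G
  1-simplices (12): AB, AD, AE, AF, AG, BD, BF, BG, DF, EF, EG, FG
  2-simplices (6): ABD, ABG, ADF, AEF, BFG, EFG

giving chain groups C_0 ≅ Z^6, C_1 ≅ Z^12, C_2 ≅ Z^6.

The boundary map ∂_1: C_1 → C_0 maps an edge to its endpoints' difference, ∂[p,q] = q − p. For instance
  ∂AB = B − A.
The 6×12 boundary matrix has rank 5 and Smith normal form diag(1,1,1,1,1).

The boundary map ∂_2: C_2 → C_1 maps a triangle to the signed sum of its edges. For instance
  ∂EFG = FG − EG + EF,
  ∂ABG = BG − AG + AB.
This gives a 12×6 integer matrix of rank 6; reducing to Smith normal form yields diagonal entries (1,1,1,1,1,1).

Computing H_k = (kernel of ∂_k) / (image of ∂_{k+1}):

  H_2: rank ker ∂_2 − rank ∂_3 = (6 − 6) − 0 = 0, and there is no ∂_3, so H_2 = 0.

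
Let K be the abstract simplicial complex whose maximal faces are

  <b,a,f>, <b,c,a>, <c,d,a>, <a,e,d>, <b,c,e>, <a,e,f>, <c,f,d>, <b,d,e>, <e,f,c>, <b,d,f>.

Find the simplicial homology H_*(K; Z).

Fix the vertex order a < b < c < d < e < f and write every simplex with vertices in increasing order. Then dim K = 2 and the simplices of K are:

  0-simplices (6): a, b, c, d, e, f
  1-simplices (15): ab, ac, ad, ae, af, bc, bd, be, bf, cd, ce, cf, de, df, ef
  2-simplices (10): abc, abf, acd, ade, aef, bce, bde, bdf, cdf, cef

so the chain groups are C_0 ≅ Z^6, C_1 ≅ Z^15, C_2 ≅ Z^10.

Boundary ∂_1: C_1 → C_0 maps an edge to its endpoints' difference, ∂[p,q] = q − p.
This gives a 6×15 integer matrix of rank 5; reducing to Smith normal form yields diagonal entries (1,1,1,1,1).

∂_2: C_2 → C_1 maps a triangle to the signed sum of its edges. For instance
  ∂abc = bc − ac + ab,
  ∂cdf = df − cf + cd.
This gives a 15×10 integer matrix of rank 10; reducing to Smith normal form yields diagonal entries (1,1,1,1,1,1,1,1,1,2).

From H_k ≅ ker(∂_k) / im(∂_{k+1}) we obtain:

  H_0: rank C_0 − rank ∂_1 = 6 − 5 = 1, and the invariant factors of ∂_1 are all 1, so H_0 = Z.
  H_1: rank ker ∂_1 − rank ∂_2 = (15 − 5) − 10 = 0, and ∂_2 has invariant factor 2 > 1, so H_1 = Z/2.
  H_2: rank ker ∂_2 − rank ∂_3 = (10 − 10) − 0 = 0, and there is no ∂_3, so H_2 = 0.

H_0 = Z,  H_1 = Z/2,  H_2 = 0.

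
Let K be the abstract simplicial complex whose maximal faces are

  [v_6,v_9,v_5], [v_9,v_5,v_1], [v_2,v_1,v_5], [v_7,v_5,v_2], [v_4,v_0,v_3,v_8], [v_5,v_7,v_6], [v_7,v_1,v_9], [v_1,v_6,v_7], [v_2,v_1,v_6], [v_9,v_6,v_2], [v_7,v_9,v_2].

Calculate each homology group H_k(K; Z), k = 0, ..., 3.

Take the total order v_0 < v_1 < v_2 < v_3 < v_4 < v_5 < v_6 < v_7 < v_8 < v_9 on the vertex set. Then K (dimension 3) consists of the simplices:

  0-simplices (10): [v_0], [v_1], [v_2], [v_3], [v_4], [v_5], [v_6], [v_7], [v_8], [v_9]
  1-simplices (21): (21 of them)
  2-simplices (14): (14 of them)
  3-simplices (1): [v_0,v_3,v_4,v_8]

Hence C_0 ≅ Z^10, C_1 ≅ Z^21, C_2 ≅ Z^14, C_3 ≅ Z^1.

The boundary map ∂_1: C_1 → C_0 sends each edge [p,q] (with p < q) to q − p. For instance
  ∂[v_1,v_9] = [v_9] − [v_1].
The 10×21 boundary matrix has rank 8 and Smith normal form diag(1,1,1,1,1,1,1,1).

Boundary ∂_2: C_2 → C_1 maps a triangle to the signed sum of its edges. For instance
  ∂[v_2,v_5,v_7] = [v_5,v_7] − [v_2,v_7] + [v_2,v_5],
  ∂[v_3,v_4,v_8] = [v_4,v_8] − [v_3,v_8] + [v_3,v_4].
As a 21×14 matrix over Z this has rank 13, with invariant factors (1,1,1,1,1,1,1,1,1,1,1,1,2).

∂_3: C_3 → C_2 sends each 3-simplex σ to the alternating sum Σ_i (−1)^i (σ with its i-th vertex removed). For instance
  ∂[v_0,v_3,v_4,v_8] = [v_3,v_4,v_8] − [v_0,v_4,v_8] + [v_0,v_3,v_8] − [v_0,v_3,v_4].
As a 14×1 matrix over Z this has rank 1, with invariant factors (1).

Reading off H_k = ker ∂_k / im ∂_{k+1}:

  H_0: rank C_0 − rank ∂_1 = 10 − 8 = 2, and the invariant factors of ∂_1 are all 1, so H_0 ≅ Z^2.
  H_1: rank ker ∂_1 − rank ∂_2 = (21 − 8) − 13 = 0, and ∂_2 has invariant factor 2 > 1, so H_1 ≅ Z_2.
  H_2: rank ker ∂_2 − rank ∂_3 = (14 − 13) − 1 = 0, and the invariant factors of ∂_3 are all 1, so H_2 ≅ 0.
  H_3: rank ker ∂_3 − rank ∂_4 = (1 − 1) − 0 = 0, and there is no ∂_4, so H_3 ≅ 0.

As a check, the Euler characteristic is 10 − 21 + 14 − 1 = 2, which agrees with 2 − 0 + 0 − 0 = 2.
(K is a triangulation of the disjoint union of the real projective plane RP^2 and the 3-simplex.)

H_0 = Z^2,  H_1 = Z_2,  H_2 = 0,  H_3 = 0.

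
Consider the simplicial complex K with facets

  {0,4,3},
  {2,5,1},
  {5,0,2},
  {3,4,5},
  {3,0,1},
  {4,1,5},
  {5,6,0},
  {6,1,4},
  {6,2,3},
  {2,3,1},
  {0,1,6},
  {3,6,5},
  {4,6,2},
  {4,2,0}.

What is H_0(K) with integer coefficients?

H_0 ≅ Z.

Take the total order 0 < 1 < 2 < 3 < 4 < 5 < 6 on the vertex set. Then K (dimension 2) consists of the simplices:

  0-simplices (7): [0], [1], [2], [3], [4], [5], [6]
  1-simplices (21): [0,1], [0,2], [0,3], [0,4], [0,5], [0,6], [1,2], [1,3], [1,4], [1,5], [1,6], [2,3], [2,4], [2,5], [2,6], [3,4], [3,5], [3,6], [4,5], [4,6], [5,6]
  2-simplices (14): [0,1,3], [0,1,6], [0,2,4], [0,2,5], [0,3,4], [0,5,6], [1,2,3], [1,2,5], [1,4,5], [1,4,6], [2,3,6], [2,4,6], [3,4,5], [3,5,6]

Hence C_0 ≅ Z^7, C_1 ≅ Z^21, C_2 ≅ Z^14.

The boundary map ∂_1: C_1 → C_0 maps an edge to its endpoints' difference, ∂[p,q] = q − p. For instance
  ∂[0,2] = [2] − [0].
This gives a 7×21 integer matrix of rank 6; reducing to Smith normal form yields diagonal entries (1,1,1,1,1,1).

∂_2: C_2 → C_1 acts by ∂[p,q,r] = [q,r] − [p,r] + [p,q]. For instance
  ∂[0,1,3] = [1,3] − [0,3] + [0,1],
  ∂[3,4,5] = [4,5] − [3,5] + [3,4].
As a 21×14 matrix over Z this has rank 13, with invariant factors (1,1,1,1,1,1,1,1,1,1,1,1,1).

Now H_k = ker ∂_k / im ∂_{k+1}, so:

  H_0: rank C_0 − rank ∂_1 = 7 − 6 = 1, and the invariant factors of ∂_1 are all 1, so H_0 ≅ Z.

(K is a triangulation of the torus T^2.)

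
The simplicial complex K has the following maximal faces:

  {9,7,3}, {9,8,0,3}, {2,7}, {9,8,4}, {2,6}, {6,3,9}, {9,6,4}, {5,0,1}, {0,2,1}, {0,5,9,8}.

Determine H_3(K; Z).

Take the total order 0 < 1 < 2 < 3 < 4 < 5 < 6 < 7 < 8 < 9 on the vertex set. Then K (dimension 3) consists of the simplices:

  0-simplices (10): [0], [1], [2], [3], [4], [5], [6], [7], [8], [9]
  1-simplices (22): [0,1], [0,2], [0,3], [0,5], [0,8], [0,9], [1,2], [1,5], [2,6], [2,7], [3,6], [3,7], [3,8], [3,9], [4,6], [4,8], [4,9], [5,8], [5,9], [6,9], [7,9], [8,9]
  2-simplices (13): [0,1,2], [0,1,5], [0,3,8], [0,3,9], [0,5,8], [0,5,9], [0,8,9], [3,6,9], [3,7,9], [3,8,9], [4,6,9], [4,8,9], [5,8,9]
  3-simplices (2): [0,3,8,9], [0,5,8,9]

so the chain groups are C_0 ≅ Z^10, C_1 ≅ Z^22, C_2 ≅ Z^13, C_3 ≅ Z^2.

∂_1: C_1 → C_0 is given by ∂[p,q] = [q] − [p].
This gives a 10×22 integer matrix of rank 9; reducing to Smith normal form yields diagonal entries (1,1,1,1,1,1,1,1,1).

The boundary map ∂_2: C_2 → C_1 acts by ∂[p,q,r] = [q,r] − [p,r] + [p,q]. For instance
  ∂[0,1,5] = [1,5] − [0,5] + [0,1],
  ∂[0,3,8] = [3,8] − [0,8] + [0,3].
The resulting 22×13 matrix has rank 11, and its Smith normal form has invariant factors (1,1,1,1,1,1,1,1,1,1,1).

The boundary map ∂_3: C_3 → C_2 sends each 3-simplex σ to the alternating sum Σ_i (−1)^i (σ with its i-th vertex removed). For instance
  ∂[0,5,8,9] = [5,8,9] − [0,8,9] + [0,5,9] − [0,5,8],
  ∂[0,3,8,9] = [3,8,9] − [0,8,9] + [0,3,9] − [0,3,8].
As a 13×2 matrix over Z this has rank 2, with invariant factors (1,1).

From H_k ≅ ker(∂_k) / im(∂_{k+1}) we obtain:

  H_3: rank ker ∂_3 − rank ∂_4 = (2 − 2) − 0 = 0, and there is no ∂_4, so H_3 = 0.

H_3 = 0.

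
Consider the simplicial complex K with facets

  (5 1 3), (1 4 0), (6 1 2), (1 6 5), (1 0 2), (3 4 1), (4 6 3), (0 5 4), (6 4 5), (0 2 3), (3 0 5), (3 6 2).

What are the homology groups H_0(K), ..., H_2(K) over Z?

We work with the vertex ordering 0 < 1 < 2 < 3 < 4 < 5 < 6. The simplices of K, each written with vertices in increasing order, are:

  0-simplices (7): [0], [1], [2], [3], [4], [5], [6]
  1-simplices (18): [0,1], [0,2], [0,3], [0,4], [0,5], [1,2], [1,3], [1,4], [1,5], [1,6], [2,3], [2,6], [3,4], [3,5], [3,6], [4,5], [4,6], [5,6]
  2-simplices (12): [0,1,2], [0,1,4], [0,2,3], [0,3,5], [0,4,5], [1,2,6], [1,3,4], [1,3,5], [1,5,6], [2,3,6], [3,4,6], [4,5,6]

giving chain groups C_0 ≅ Z^7, C_1 ≅ Z^18, C_2 ≅ Z^12.

∂_1: C_1 → C_0 maps an edge to its endpoints' difference, ∂[p,q] = q − p.
This gives a 7×18 integer matrix of rank 6; reducing to Smith normal form yields diagonal entries (1,1,1,1,1,1).

The boundary map ∂_2: C_2 → C_1 maps a triangle to the signed sum of its edges. For instance
  ∂[1,3,4] = [3,4] − [1,4] + [1,3],
  ∂[1,2,6] = [2,6] − [1,6] + [1,2].
As a 18×12 matrix over Z this has rank 12, with invariant factors (1,1,1,1,1,1,1,1,1,1,1,2).

Computing H_k = (kernel of ∂_k) / (image of ∂_{k+1}):

  H_0: rank C_0 − rank ∂_1 = 7 − 6 = 1, and the invariant factors of ∂_1 are all 1, so H_0 = Z.
  H_1: rank ker ∂_1 − rank ∂_2 = (18 − 6) − 12 = 0, and ∂_2 has invariant factor 2 > 1, so H_1 = Z/2Z.
  H_2: rank ker ∂_2 − rank ∂_3 = (12 − 12) − 0 = 0, and there is no ∂_3, so H_2 = 0.

H_0 ≅ Z,  H_1 ≅ Z/2Z,  H_2 = 0.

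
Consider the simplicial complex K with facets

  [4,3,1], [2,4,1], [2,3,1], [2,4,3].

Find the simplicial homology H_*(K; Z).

H_0 = Z,  H_1 = 0,  H_2 = Z.

Fix the vertex order 1 < 2 < 3 < 4 and write every simplex with vertices in increasing order. Then dim K = 2 and the simplices of K are:

  0-simplices (4): [1], [2], [3], [4]
  1-simplices (6): [1,2], [1,3], [1,4], [2,3], [2,4], [3,4]
  2-simplices (4): [1,2,3], [1,2,4], [1,3,4], [2,3,4]

giving chain groups C_0 ≅ Z^4, C_1 ≅ Z^6, C_2 ≅ Z^4.

Boundary ∂_1: C_1 → C_0 maps an edge to its endpoints' difference, ∂[p,q] = q − p. For instance
  ∂[1,3] = [3] − [1].
This gives a 4×6 integer matrix of rank 3; reducing to Smith normal form yields diagonal entries (1,1,1).

∂_2: C_2 → C_1 maps a triangle to the signed sum of its edges. For instance
  ∂[2,3,4] = [3,4] − [2,4] + [2,3],
  ∂[1,2,3] = [2,3] − [1,3] + [1,2].
As a 6×4 matrix over Z this has rank 3, with invariant factors (1,1,1).

Reading off H_k = ker ∂_k / im ∂_{k+1}:

  H_0: rank C_0 − rank ∂_1 = 4 − 3 = 1, and the invariant factors of ∂_1 are all 1, so H_0 ≅ Z.
  H_1: rank ker ∂_1 − rank ∂_2 = (6 − 3) − 3 = 0, and the invariant factors of ∂_2 are all 1, so H_1 ≅ 0.
  H_2: rank ker ∂_2 − rank ∂_3 = (4 − 3) − 0 = 1, and there is no ∂_3, so H_2 ≅ Z.

As a check, the Euler characteristic is 4 − 6 + 4 = 2, which agrees with 1 − 0 + 1 = 2.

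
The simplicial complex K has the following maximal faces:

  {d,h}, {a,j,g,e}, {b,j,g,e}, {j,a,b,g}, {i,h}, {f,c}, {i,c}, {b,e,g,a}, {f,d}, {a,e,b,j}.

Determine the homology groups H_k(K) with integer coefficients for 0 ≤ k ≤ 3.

H_0 ≅ Z^2,  H_1 ≅ Z,  H_2 = 0,  H_3 ≅ Z.

Fix the vertex order a < b < c < d < e < f < g < h < i < j and write every simplex with vertices in increasing order. Then dim K = 3 and the simplices of K are:

  0-simplices (10): a, b, c, d, e, f, g, h, i, j
  1-simplices (15): ab, ae, ag, aj, be, bg, bj, cf, ci, df, dh, eg, ej, gj, hi
  2-simplices (10): abe, abg, abj, aeg, aej, agj, beg, bej, bgj, egj
  3-simplices (5): abeg, abej, abgj, aegj, begj

so the chain groups are C_0 ≅ Z^10, C_1 ≅ Z^15, C_2 ≅ Z^10, C_3 ≅ Z^5.

The boundary map ∂_1: C_1 → C_0 maps an edge to its endpoints' difference, ∂[p,q] = q − p.
The 10×15 boundary matrix has rank 8 and Smith normal form diag(1,1,1,1,1,1,1,1).

The boundary map ∂_2: C_2 → C_1 sends each 2-simplex [p,q,r] to [q,r] − [p,r] + [p,q]. For instance
  ∂beg = eg − bg + be,
  ∂aeg = eg − ag + ae.
The 15×10 boundary matrix has rank 6 and Smith normal form diag(1,1,1,1,1,1).

∂_3: C_3 → C_2 sends each 3-simplex σ to the alternating sum Σ_i (−1)^i (σ with its i-th vertex removed). For instance
  ∂abeg = beg − aeg + abg − abe,
  ∂abej = bej − aej + abj − abe.
The 10×5 boundary matrix has rank 4 and Smith normal form diag(1,1,1,1).

Reading off H_k = ker ∂_k / im ∂_{k+1}:

  H_0: rank C_0 − rank ∂_1 = 10 − 8 = 2, and the invariant factors of ∂_1 are all 1, so H_0 = Z^2.
  H_1: rank ker ∂_1 − rank ∂_2 = (15 − 8) − 6 = 1, and the invariant factors of ∂_2 are all 1, so H_1 = Z.
  H_2: rank ker ∂_2 − rank ∂_3 = (10 − 6) − 4 = 0, and the invariant factors of ∂_3 are all 1, so H_2 = 0.
  H_3: rank ker ∂_3 − rank ∂_4 = (5 − 4) − 0 = 1, and there is no ∂_4, so H_3 = Z.

(K is a triangulation of the disjoint union of the circle S^1 and the 3-sphere S^3.)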